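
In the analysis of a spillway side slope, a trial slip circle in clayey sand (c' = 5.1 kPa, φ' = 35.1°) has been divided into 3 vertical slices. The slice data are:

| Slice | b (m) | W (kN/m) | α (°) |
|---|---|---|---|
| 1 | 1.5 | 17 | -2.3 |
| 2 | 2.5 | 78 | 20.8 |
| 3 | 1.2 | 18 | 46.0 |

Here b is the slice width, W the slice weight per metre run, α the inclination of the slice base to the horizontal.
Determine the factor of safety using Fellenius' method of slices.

Ordinary method of slices: FS = Σ[c'·Δl_i + (W_i cosα_i)·tanφ'] / Σ W_i sinα_i, with Δl_i = b_i / cosα_i.
Slice 1: Δl = 1.5/cos(-2.3°) = 1.501 m; N'_1 = 17·cos(-2.3°) = 17.0; c'Δl = 7.66; W sinα = -0.7
Slice 2: Δl = 2.5/cos20.8° = 2.674 m; N'_2 = 78·cos20.8° = 72.9; c'Δl = 13.64; W sinα = 27.7
Slice 3: Δl = 1.2/cos46.0° = 1.727 m; N'_3 = 18·cos46.0° = 12.5; c'Δl = 8.81; W sinα = 12.9
Σc'Δl = 30.1 kN/m; ΣN' = 102.4 kN/m; ΣW sinα = 40.0 kN/m
Resisting = 30.1 + 102.4·tan35.1° = 30.1 + 72.0 = 102.1 kN/m
FS = 102.1 / 40.0 = 2.554

FS = 2.55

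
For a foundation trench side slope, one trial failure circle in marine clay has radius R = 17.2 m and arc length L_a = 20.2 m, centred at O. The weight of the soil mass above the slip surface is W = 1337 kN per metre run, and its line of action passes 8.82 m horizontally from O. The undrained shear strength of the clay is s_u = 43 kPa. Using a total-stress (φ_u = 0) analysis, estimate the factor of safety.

Taking moments about the centre O, the resisting moment is provided by the undrained shear strength acting along the arc:
M_R = s_u·L_a·R = 43·20.20·17.2 = 14939.9 kN·m/m
M_D = W·d = 1337·8.82 = 11792.3 kN·m/m
FS = M_R / M_D = 14939.9 / 11792.3 = 1.267

FS = 1.27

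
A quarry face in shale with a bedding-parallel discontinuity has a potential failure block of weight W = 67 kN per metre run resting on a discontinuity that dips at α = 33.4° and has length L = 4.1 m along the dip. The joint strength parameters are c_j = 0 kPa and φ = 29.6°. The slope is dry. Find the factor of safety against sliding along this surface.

Resolving the block weight along and normal to the plane and applying the Mohr–Coulomb strength on the joint:
N' = W cosα = 67·cos33.4° = 55.9 kN/m
Driving force T = W sinα = 67·sin33.4° = 36.9 kN/m
Resisting force R = c_j·L + N'·tanφ = 0·4.1 + 55.9·tan29.6° = 0.0 + 31.8 = 31.8 kN/m
FS = R / T = 31.8 / 36.9 = 0.862

FS = 0.86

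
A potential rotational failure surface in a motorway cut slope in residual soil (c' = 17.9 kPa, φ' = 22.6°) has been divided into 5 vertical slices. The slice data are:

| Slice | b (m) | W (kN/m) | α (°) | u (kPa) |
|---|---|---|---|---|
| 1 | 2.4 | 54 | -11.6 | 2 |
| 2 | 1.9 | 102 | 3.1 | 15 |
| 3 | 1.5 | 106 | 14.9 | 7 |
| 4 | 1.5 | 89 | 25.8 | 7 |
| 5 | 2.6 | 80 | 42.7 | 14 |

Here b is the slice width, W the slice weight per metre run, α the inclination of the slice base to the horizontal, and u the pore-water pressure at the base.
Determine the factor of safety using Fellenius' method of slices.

Ordinary method of slices: FS = Σ[c'·Δl_i + (W_i cosα_i − u_i·Δl_i)·tanφ'] / Σ W_i sinα_i, with Δl_i = b_i / cosα_i.
Slice 1: Δl = 2.4/cos(-11.6°) = 2.450 m; N'_1 = 54·cos(-11.6°) − 2·2.450 = 48.0; c'Δl = 43.86; W sinα = -10.9
Slice 2: Δl = 1.9/cos3.1° = 1.903 m; N'_2 = 102·cos3.1° − 15·1.903 = 73.3; c'Δl = 34.06; W sinα = 5.5
Slice 3: Δl = 1.5/cos14.9° = 1.552 m; N'_3 = 106·cos14.9° − 7·1.552 = 91.6; c'Δl = 27.78; W sinα = 27.3
Slice 4: Δl = 1.5/cos25.8° = 1.666 m; N'_4 = 89·cos25.8° − 7·1.666 = 68.5; c'Δl = 29.82; W sinα = 38.7
Slice 5: Δl = 2.6/cos42.7° = 3.538 m; N'_5 = 80·cos42.7° − 14·3.538 = 9.3; c'Δl = 63.33; W sinα = 54.3
Σc'Δl = 198.8 kN/m; ΣN' = 290.6 kN/m; ΣW sinα = 114.9 kN/m
Resisting = 198.8 + 290.6·tan22.6° = 198.8 + 121.0 = 319.8 kN/m
FS = 319.8 / 114.9 = 2.783

FS = 2.78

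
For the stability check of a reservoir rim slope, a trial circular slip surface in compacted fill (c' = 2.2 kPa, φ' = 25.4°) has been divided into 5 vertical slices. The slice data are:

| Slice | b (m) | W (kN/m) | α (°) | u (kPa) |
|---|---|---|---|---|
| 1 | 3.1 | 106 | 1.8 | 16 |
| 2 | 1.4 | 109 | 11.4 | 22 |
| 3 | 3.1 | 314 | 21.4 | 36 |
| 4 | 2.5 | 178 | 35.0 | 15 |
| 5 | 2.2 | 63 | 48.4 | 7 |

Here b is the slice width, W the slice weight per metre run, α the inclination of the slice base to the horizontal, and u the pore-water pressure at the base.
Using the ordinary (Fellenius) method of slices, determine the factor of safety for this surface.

FS = 0.80

Ordinary method of slices: FS = Σ[c'·Δl_i + (W_i cosα_i − u_i·Δl_i)·tanφ'] / Σ W_i sinα_i, with Δl_i = b_i / cosα_i.
Slice 1: Δl = 3.1/cos1.8° = 3.102 m; N'_1 = 106·cos1.8° − 16·3.102 = 56.3; c'Δl = 6.82; W sinα = 3.3
Slice 2: Δl = 1.4/cos11.4° = 1.428 m; N'_2 = 109·cos11.4° − 22·1.428 = 75.4; c'Δl = 3.14; W sinα = 21.5
Slice 3: Δl = 3.1/cos21.4° = 3.330 m; N'_3 = 314·cos21.4° − 36·3.330 = 172.5; c'Δl = 7.33; W sinα = 114.6
Slice 4: Δl = 2.5/cos35.0° = 3.052 m; N'_4 = 178·cos35.0° − 15·3.052 = 100.0; c'Δl = 6.71; W sinα = 102.1
Slice 5: Δl = 2.2/cos48.4° = 3.314 m; N'_5 = 63·cos48.4° − 7·3.314 = 18.6; c'Δl = 7.29; W sinα = 47.1
Σc'Δl = 31.3 kN/m; ΣN' = 422.9 kN/m; ΣW sinα = 288.7 kN/m
Resisting = 31.3 + 422.9·tan25.4° = 31.3 + 200.8 = 232.1 kN/m
FS = 232.1 / 288.7 = 0.804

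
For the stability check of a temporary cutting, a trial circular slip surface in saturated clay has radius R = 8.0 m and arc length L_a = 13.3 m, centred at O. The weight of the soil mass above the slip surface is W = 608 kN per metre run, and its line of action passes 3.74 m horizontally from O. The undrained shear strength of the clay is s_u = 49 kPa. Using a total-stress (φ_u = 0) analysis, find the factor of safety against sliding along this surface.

Taking moments about the centre O, the resisting moment is provided by the undrained shear strength acting along the arc:
M_R = s_u·L_a·R = 49·13.30·8.0 = 5213.6 kN·m/m
M_D = W·d = 608·3.74 = 2273.9 kN·m/m
FS = M_R / M_D = 5213.6 / 2273.9 = 2.293

FS = 2.29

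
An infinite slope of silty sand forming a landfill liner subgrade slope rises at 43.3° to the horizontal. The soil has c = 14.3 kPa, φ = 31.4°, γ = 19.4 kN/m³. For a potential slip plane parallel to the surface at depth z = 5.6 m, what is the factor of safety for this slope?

FS = 0.91

For an infinite slope with a slip plane parallel to the surface (no pore pressure): FS = [c + γz cos²β tanφ] / [γz sinβ cosβ].
γz = 19.4·5.6 = 108.64 kN/m²
Numerator = 14.3 + 108.64·cos²43.3°·tan31.4° = 14.3 + 108.64·0.5297·0.6104 = 49.423 kPa
Denominator = 108.64·sin43.3°·cos43.3° = 108.64·0.6858·0.7278 = 54.224 kPa
FS = 49.423 / 54.224 = 0.911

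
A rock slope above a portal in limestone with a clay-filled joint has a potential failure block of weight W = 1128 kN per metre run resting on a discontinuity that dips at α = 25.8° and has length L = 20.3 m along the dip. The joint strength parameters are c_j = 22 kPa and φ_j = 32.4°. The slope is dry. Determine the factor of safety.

Resolving the block weight along and normal to the plane and applying the Mohr–Coulomb strength on the joint:
N' = W cosα = 1128·cos25.8° = 1015.6 kN/m
Driving force T = W sinα = 1128·sin25.8° = 490.9 kN/m
Resisting force R = c_j·L + N'·tanφ_j = 22·20.3 + 1015.6·tan32.4° = 446.6 + 644.5 = 1091.1 kN/m
FS = R / T = 1091.1 / 490.9 = 2.222

FS = 2.22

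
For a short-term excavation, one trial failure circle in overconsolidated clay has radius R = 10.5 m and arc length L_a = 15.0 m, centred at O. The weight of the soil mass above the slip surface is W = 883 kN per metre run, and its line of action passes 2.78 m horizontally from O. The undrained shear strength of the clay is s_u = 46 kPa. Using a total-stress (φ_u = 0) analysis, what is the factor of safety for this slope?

FS = 2.95

Taking moments about the centre O, the resisting moment is provided by the undrained shear strength acting along the arc:
M_R = s_u·L_a·R = 46·15.00·10.5 = 7245.0 kN·m/m
M_D = W·d = 883·2.78 = 2454.7 kN·m/m
FS = M_R / M_D = 7245.0 / 2454.7 = 2.951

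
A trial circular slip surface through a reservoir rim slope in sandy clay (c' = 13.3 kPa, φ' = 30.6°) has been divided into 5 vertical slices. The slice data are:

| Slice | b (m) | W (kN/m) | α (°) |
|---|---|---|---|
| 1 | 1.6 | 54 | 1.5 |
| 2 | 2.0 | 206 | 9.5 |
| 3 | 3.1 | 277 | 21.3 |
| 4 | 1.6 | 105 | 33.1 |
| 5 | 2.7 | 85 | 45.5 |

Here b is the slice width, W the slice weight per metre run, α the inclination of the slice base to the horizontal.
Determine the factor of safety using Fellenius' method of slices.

Ordinary method of slices: FS = Σ[c'·Δl_i + (W_i cosα_i)·tanφ'] / Σ W_i sinα_i, with Δl_i = b_i / cosα_i.
Slice 1: Δl = 1.6/cos1.5° = 1.601 m; N'_1 = 54·cos1.5° = 54.0; c'Δl = 21.29; W sinα = 1.4
Slice 2: Δl = 2.0/cos9.5° = 2.028 m; N'_2 = 206·cos9.5° = 203.2; c'Δl = 26.97; W sinα = 34.0
Slice 3: Δl = 3.1/cos21.3° = 3.327 m; N'_3 = 277·cos21.3° = 258.1; c'Δl = 44.25; W sinα = 100.6
Slice 4: Δl = 1.6/cos33.1° = 1.910 m; N'_4 = 105·cos33.1° = 88.0; c'Δl = 25.40; W sinα = 57.3
Slice 5: Δl = 2.7/cos45.5° = 3.852 m; N'_5 = 85·cos45.5° = 59.6; c'Δl = 51.23; W sinα = 60.6
Σc'Δl = 169.1 kN/m; ΣN' = 662.8 kN/m; ΣW sinα = 254.0 kN/m
Resisting = 169.1 + 662.8·tan30.6° = 169.1 + 392.0 = 561.1 kN/m
FS = 561.1 / 254.0 = 2.209

FS = 2.21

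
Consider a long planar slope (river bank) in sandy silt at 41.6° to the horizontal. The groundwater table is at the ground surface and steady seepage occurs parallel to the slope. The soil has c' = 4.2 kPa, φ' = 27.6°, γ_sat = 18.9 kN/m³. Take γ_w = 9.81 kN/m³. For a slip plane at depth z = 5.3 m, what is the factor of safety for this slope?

With seepage parallel to the slope and the water table at the surface, the effective normal stress on the slip plane uses the buoyant unit weight γ' = γ_sat − γ_w while the driving shear stress uses γ_sat:
FS = [c' + γ' z cos²β tanφ'] / [γ_sat z sinβ cosβ]
γ' = 18.9 − 9.81 = 9.09 kN/m³
Numerator = 4.2 + 9.09·5.3·cos²41.6°·tan27.6° = 4.2 + 9.09·5.3·0.5592·0.5228 = 18.284 kPa
Denominator = 18.9·5.3·sin41.6°·cos41.6° = 18.9·5.3·0.6639·0.7478 = 49.733 kPa
FS = 18.284 / 49.733 = 0.368

FS = 0.37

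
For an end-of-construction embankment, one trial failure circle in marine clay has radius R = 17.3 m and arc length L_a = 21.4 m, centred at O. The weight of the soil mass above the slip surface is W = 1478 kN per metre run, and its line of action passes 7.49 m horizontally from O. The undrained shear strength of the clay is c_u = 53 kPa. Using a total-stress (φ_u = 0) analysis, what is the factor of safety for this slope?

Taking moments about the centre O, the resisting moment is provided by the undrained shear strength acting along the arc:
M_R = c_u·L_a·R = 53·21.40·17.3 = 19621.7 kN·m/m
M_D = W·d = 1478·7.49 = 11070.2 kN·m/m
FS = M_R / M_D = 19621.7 / 11070.2 = 1.772

FS = 1.77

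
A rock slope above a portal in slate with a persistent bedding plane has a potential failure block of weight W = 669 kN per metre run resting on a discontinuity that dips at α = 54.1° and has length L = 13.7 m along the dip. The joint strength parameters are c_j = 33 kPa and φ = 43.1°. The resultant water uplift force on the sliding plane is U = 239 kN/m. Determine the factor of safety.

Resolving the block weight along and normal to the plane and applying the Mohr–Coulomb strength on the joint:
N' = W cosα − U = 669·cos54.1° − 239 = 153.3 kN/m
Driving force T = W sinα = 669·sin54.1° = 541.9 kN/m
Resisting force R = c_j·L + N'·tanφ = 33·13.7 + 153.3·tan43.1° = 452.1 + 143.4 = 595.5 kN/m
FS = R / T = 595.5 / 541.9 = 1.099

FS = 1.10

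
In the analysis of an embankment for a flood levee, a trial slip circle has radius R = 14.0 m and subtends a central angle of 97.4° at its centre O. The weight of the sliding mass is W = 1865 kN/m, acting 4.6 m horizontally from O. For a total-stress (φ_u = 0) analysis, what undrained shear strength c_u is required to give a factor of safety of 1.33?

c_u = 34.2 kPa

FS = c_u·L_a·R / (W·d), so c_u = FS·W·d / (L_a·R).
Arc length L_a = R·θ = 14.0·(97.4°·π/180) = 14.0·1.7000 = 23.80 m
c_u = 1.33·1865·4.6 / (23.80·14.0) = 11410.1 / 333.19 = 34.24 kPa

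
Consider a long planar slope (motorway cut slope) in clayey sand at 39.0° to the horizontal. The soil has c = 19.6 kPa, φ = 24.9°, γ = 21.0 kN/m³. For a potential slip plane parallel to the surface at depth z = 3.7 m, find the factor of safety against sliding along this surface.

FS = 1.09

For an infinite slope with a slip plane parallel to the surface (no pore pressure): FS = [c + γz cos²β tanφ] / [γz sinβ cosβ].
γz = 21.0·3.7 = 77.70 kN/m²
Numerator = 19.6 + 77.70·cos²39.0°·tan24.9° = 19.6 + 77.70·0.6040·0.4642 = 41.383 kPa
Denominator = 77.70·sin39.0°·cos39.0° = 77.70·0.6293·0.7771 = 38.001 kPa
FS = 41.383 / 38.001 = 1.089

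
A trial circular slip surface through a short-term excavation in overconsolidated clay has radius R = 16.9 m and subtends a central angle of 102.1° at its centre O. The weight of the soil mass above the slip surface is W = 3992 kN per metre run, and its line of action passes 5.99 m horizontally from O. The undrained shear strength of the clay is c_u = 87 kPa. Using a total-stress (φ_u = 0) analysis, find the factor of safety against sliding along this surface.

Taking moments about the centre O, the resisting moment is provided by the undrained shear strength acting along the arc:
Arc length L_a = R·θ = 16.9·(102.1°·π/180) = 16.9·1.7820 = 30.12 m
M_R = c_u·L_a·R = 87·30.12·16.9 = 44278.8 kN·m/m
M_D = W·d = 3992·5.99 = 23912.1 kN·m/m
FS = M_R / M_D = 44278.8 / 23912.1 = 1.852

FS = 1.85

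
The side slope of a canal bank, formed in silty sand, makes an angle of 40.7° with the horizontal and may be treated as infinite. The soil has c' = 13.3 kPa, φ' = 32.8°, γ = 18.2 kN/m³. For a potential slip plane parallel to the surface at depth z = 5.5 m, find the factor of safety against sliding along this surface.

FS = 1.02

For an infinite slope with a slip plane parallel to the surface (no pore pressure): FS = [c' + γz cos²β tanφ'] / [γz sinβ cosβ].
γz = 18.2·5.5 = 100.10 kN/m²
Numerator = 13.3 + 100.10·cos²40.7°·tan32.8° = 13.3 + 100.10·0.5748·0.6445 = 50.378 kPa
Denominator = 100.10·sin40.7°·cos40.7° = 100.10·0.6521·0.7581 = 49.487 kPa
FS = 50.378 / 49.487 = 1.018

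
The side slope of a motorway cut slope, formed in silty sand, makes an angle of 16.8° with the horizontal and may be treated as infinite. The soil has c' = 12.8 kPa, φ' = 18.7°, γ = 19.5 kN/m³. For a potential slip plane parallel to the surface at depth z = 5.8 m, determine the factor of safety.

For an infinite slope with a slip plane parallel to the surface (no pore pressure): FS = [c' + γz cos²β tanφ'] / [γz sinβ cosβ].
γz = 19.5·5.8 = 113.10 kN/m²
Numerator = 12.8 + 113.10·cos²16.8°·tan18.7° = 12.8 + 113.10·0.9165·0.3385 = 47.884 kPa
Denominator = 113.10·sin16.8°·cos16.8° = 113.10·0.2890·0.9573 = 31.294 kPa
FS = 47.884 / 31.294 = 1.530

FS = 1.53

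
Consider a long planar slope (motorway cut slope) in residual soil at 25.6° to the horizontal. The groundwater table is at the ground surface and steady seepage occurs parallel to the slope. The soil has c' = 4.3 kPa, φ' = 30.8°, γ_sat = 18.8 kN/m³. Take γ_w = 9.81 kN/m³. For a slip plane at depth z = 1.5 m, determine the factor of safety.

FS = 0.99

With seepage parallel to the slope and the water table at the surface, the effective normal stress on the slip plane uses the buoyant unit weight γ' = γ_sat − γ_w while the driving shear stress uses γ_sat:
FS = [c' + γ' z cos²β tanφ'] / [γ_sat z sinβ cosβ]
γ' = 18.8 − 9.81 = 8.99 kN/m³
Numerator = 4.3 + 8.99·1.5·cos²25.6°·tan30.8° = 4.3 + 8.99·1.5·0.8133·0.5961 = 10.838 kPa
Denominator = 18.8·1.5·sin25.6°·cos25.6° = 18.8·1.5·0.4321·0.9018 = 10.989 kPa
FS = 10.838 / 10.989 = 0.986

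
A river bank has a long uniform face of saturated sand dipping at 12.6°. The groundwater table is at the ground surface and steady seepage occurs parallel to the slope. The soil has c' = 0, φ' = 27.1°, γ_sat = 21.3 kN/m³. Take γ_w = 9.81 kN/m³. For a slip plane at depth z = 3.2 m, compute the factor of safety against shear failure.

FS = 1.23

With seepage parallel to the slope and the water table at the surface, the effective normal stress on the slip plane uses the buoyant unit weight γ' = γ_sat − γ_w while the driving shear stress uses γ_sat:
FS = [c' + γ' z cos²β tanφ'] / [γ_sat z sinβ cosβ]
(For c' = 0 this reduces to FS = (γ'/γ_sat)·tanφ'/tanβ.)
γ' = 21.3 − 9.81 = 11.49 kN/m³
Numerator = 0.0 + 11.49·3.2·cos²12.6°·tan27.1° = 0.0 + 11.49·3.2·0.9524·0.5117 = 17.920 kPa
Denominator = 21.3·3.2·sin12.6°·cos12.6° = 21.3·3.2·0.2181·0.9759 = 14.511 kPa
FS = 17.920 / 14.511 = 1.235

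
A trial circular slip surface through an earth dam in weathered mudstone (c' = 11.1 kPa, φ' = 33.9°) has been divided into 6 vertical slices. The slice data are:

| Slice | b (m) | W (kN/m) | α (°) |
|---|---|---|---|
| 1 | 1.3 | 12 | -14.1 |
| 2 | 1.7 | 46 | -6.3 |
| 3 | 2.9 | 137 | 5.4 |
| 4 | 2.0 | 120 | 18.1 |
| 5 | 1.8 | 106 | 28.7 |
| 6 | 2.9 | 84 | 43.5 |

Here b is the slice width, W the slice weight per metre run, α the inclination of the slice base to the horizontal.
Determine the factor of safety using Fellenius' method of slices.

FS = 3.09

Ordinary method of slices: FS = Σ[c'·Δl_i + (W_i cosα_i)·tanφ'] / Σ W_i sinα_i, with Δl_i = b_i / cosα_i.
Slice 1: Δl = 1.3/cos(-14.1°) = 1.340 m; N'_1 = 12·cos(-14.1°) = 11.6; c'Δl = 14.88; W sinα = -2.9
Slice 2: Δl = 1.7/cos(-6.3°) = 1.710 m; N'_2 = 46·cos(-6.3°) = 45.7; c'Δl = 18.98; W sinα = -5.0
Slice 3: Δl = 2.9/cos5.4° = 2.913 m; N'_3 = 137·cos5.4° = 136.4; c'Δl = 32.33; W sinα = 12.9
Slice 4: Δl = 2.0/cos18.1° = 2.104 m; N'_4 = 120·cos18.1° = 114.1; c'Δl = 23.36; W sinα = 37.3
Slice 5: Δl = 1.8/cos28.7° = 2.052 m; N'_5 = 106·cos28.7° = 93.0; c'Δl = 22.78; W sinα = 50.9
Slice 6: Δl = 2.9/cos43.5° = 3.998 m; N'_6 = 84·cos43.5° = 60.9; c'Δl = 44.38; W sinα = 57.8
Σc'Δl = 156.7 kN/m; ΣN' = 461.7 kN/m; ΣW sinα = 150.9 kN/m
Resisting = 156.7 + 461.7·tan33.9° = 156.7 + 310.3 = 467.0 kN/m
FS = 467.0 / 150.9 = 3.094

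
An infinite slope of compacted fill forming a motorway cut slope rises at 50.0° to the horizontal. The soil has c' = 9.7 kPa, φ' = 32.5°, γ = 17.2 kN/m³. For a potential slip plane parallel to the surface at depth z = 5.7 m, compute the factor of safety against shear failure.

FS = 0.74

For an infinite slope with a slip plane parallel to the surface (no pore pressure): FS = [c' + γz cos²β tanφ'] / [γz sinβ cosβ].
γz = 17.2·5.7 = 98.04 kN/m²
Numerator = 9.7 + 98.04·cos²50.0°·tan32.5° = 9.7 + 98.04·0.4132·0.6371 = 35.506 kPa
Denominator = 98.04·sin50.0°·cos50.0° = 98.04·0.7660·0.6428 = 48.275 kPa
FS = 35.506 / 48.275 = 0.735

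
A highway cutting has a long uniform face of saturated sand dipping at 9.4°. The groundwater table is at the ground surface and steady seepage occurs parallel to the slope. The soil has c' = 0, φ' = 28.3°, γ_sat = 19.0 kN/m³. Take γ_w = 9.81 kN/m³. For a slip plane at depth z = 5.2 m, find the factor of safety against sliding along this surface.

With seepage parallel to the slope and the water table at the surface, the effective normal stress on the slip plane uses the buoyant unit weight γ' = γ_sat − γ_w while the driving shear stress uses γ_sat:
FS = [c' + γ' z cos²β tanφ'] / [γ_sat z sinβ cosβ]
(For c' = 0 this reduces to FS = (γ'/γ_sat)·tanφ'/tanβ.)
γ' = 19.0 − 9.81 = 9.19 kN/m³
Numerator = 0.0 + 9.19·5.2·cos²9.4°·tan28.3° = 0.0 + 9.19·5.2·0.9733·0.5384 = 25.045 kPa
Denominator = 19.0·5.2·sin9.4°·cos9.4° = 19.0·5.2·0.1633·0.9866 = 15.920 kPa
FS = 25.045 / 15.920 = 1.573

FS = 1.57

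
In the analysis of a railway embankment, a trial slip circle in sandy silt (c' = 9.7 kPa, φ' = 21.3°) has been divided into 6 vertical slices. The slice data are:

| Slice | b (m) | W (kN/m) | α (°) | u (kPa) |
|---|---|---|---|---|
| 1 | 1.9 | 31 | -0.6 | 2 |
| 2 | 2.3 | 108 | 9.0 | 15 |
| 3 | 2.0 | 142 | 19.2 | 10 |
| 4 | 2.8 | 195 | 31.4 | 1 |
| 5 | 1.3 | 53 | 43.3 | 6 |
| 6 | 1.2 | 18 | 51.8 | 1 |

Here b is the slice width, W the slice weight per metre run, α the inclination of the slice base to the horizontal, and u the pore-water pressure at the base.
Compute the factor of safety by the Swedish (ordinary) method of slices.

FS = 1.35

Ordinary method of slices: FS = Σ[c'·Δl_i + (W_i cosα_i − u_i·Δl_i)·tanφ'] / Σ W_i sinα_i, with Δl_i = b_i / cosα_i.
Slice 1: Δl = 1.9/cos(-0.6°) = 1.900 m; N'_1 = 31·cos(-0.6°) − 2·1.900 = 27.2; c'Δl = 18.43; W sinα = -0.3
Slice 2: Δl = 2.3/cos9.0° = 2.329 m; N'_2 = 108·cos9.0° − 15·2.329 = 71.7; c'Δl = 22.59; W sinα = 16.9
Slice 3: Δl = 2.0/cos19.2° = 2.118 m; N'_3 = 142·cos19.2° − 10·2.118 = 112.9; c'Δl = 20.54; W sinα = 46.7
Slice 4: Δl = 2.8/cos31.4° = 3.280 m; N'_4 = 195·cos31.4° − 1·3.280 = 163.2; c'Δl = 31.82; W sinα = 101.6
Slice 5: Δl = 1.3/cos43.3° = 1.786 m; N'_5 = 53·cos43.3° − 6·1.786 = 27.9; c'Δl = 17.33; W sinα = 36.3
Slice 6: Δl = 1.2/cos51.8° = 1.940 m; N'_6 = 18·cos51.8° − 1·1.940 = 9.2; c'Δl = 18.82; W sinα = 14.1
Σc'Δl = 129.5 kN/m; ΣN' = 412.1 kN/m; ΣW sinα = 215.4 kN/m
Resisting = 129.5 + 412.1·tan21.3° = 129.5 + 160.7 = 290.2 kN/m
FS = 290.2 / 215.4 = 1.347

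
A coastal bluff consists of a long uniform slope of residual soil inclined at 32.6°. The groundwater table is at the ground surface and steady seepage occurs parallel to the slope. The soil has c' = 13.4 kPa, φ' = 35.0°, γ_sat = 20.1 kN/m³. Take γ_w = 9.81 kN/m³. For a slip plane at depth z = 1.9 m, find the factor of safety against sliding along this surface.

FS = 1.33

With seepage parallel to the slope and the water table at the surface, the effective normal stress on the slip plane uses the buoyant unit weight γ' = γ_sat − γ_w while the driving shear stress uses γ_sat:
FS = [c' + γ' z cos²β tanφ'] / [γ_sat z sinβ cosβ]
γ' = 20.1 − 9.81 = 10.29 kN/m³
Numerator = 13.4 + 10.29·1.9·cos²32.6°·tan35.0° = 13.4 + 10.29·1.9·0.7097·0.7002 = 23.116 kPa
Denominator = 20.1·1.9·sin32.6°·cos32.6° = 20.1·1.9·0.5388·0.8425 = 17.334 kPa
FS = 23.116 / 17.334 = 1.334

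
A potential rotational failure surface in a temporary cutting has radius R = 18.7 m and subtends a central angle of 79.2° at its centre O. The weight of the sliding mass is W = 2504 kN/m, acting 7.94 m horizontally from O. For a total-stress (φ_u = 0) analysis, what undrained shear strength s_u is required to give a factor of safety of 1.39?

s_u = 57.2 kPa

FS = s_u·L_a·R / (W·d), so s_u = FS·W·d / (L_a·R).
Arc length L_a = R·θ = 18.7·(79.2°·π/180) = 18.7·1.3823 = 25.85 m
s_u = 1.39·2504·7.94 / (25.85·18.7) = 27635.6 / 483.38 = 57.17 kPa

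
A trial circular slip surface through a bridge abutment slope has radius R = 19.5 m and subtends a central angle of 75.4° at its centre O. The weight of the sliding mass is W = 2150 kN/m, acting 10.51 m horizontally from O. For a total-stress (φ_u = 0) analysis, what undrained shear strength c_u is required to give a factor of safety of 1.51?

FS = c_u·L_a·R / (W·d), so c_u = FS·W·d / (L_a·R).
Arc length L_a = R·θ = 19.5·(75.4°·π/180) = 19.5·1.3160 = 25.66 m
c_u = 1.51·2150·10.51 / (25.66·19.5) = 34120.7 / 500.40 = 68.19 kPa

c_u = 68.2 kPa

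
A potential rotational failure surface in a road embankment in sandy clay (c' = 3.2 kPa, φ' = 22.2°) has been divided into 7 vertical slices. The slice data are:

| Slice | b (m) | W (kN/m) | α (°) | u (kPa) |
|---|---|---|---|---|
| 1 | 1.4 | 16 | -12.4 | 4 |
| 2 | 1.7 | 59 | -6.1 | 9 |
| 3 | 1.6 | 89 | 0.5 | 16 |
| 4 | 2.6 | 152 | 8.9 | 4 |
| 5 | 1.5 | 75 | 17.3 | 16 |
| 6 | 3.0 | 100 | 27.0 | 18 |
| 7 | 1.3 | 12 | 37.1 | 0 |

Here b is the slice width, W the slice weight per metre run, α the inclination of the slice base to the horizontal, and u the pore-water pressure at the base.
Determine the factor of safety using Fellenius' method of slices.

FS = 2.05

Ordinary method of slices: FS = Σ[c'·Δl_i + (W_i cosα_i − u_i·Δl_i)·tanφ'] / Σ W_i sinα_i, with Δl_i = b_i / cosα_i.
Slice 1: Δl = 1.4/cos(-12.4°) = 1.433 m; N'_1 = 16·cos(-12.4°) − 4·1.433 = 9.9; c'Δl = 4.59; W sinα = -3.4
Slice 2: Δl = 1.7/cos(-6.1°) = 1.710 m; N'_2 = 59·cos(-6.1°) − 9·1.710 = 43.3; c'Δl = 5.47; W sinα = -6.3
Slice 3: Δl = 1.6/cos0.5° = 1.600 m; N'_3 = 89·cos0.5° − 16·1.600 = 63.4; c'Δl = 5.12; W sinα = 0.8
Slice 4: Δl = 2.6/cos8.9° = 2.632 m; N'_4 = 152·cos8.9° − 4·2.632 = 139.6; c'Δl = 8.42; W sinα = 23.5
Slice 5: Δl = 1.5/cos17.3° = 1.571 m; N'_5 = 75·cos17.3° − 16·1.571 = 46.5; c'Δl = 5.03; W sinα = 22.3
Slice 6: Δl = 3.0/cos27.0° = 3.367 m; N'_6 = 100·cos27.0° − 18·3.367 = 28.5; c'Δl = 10.77; W sinα = 45.4
Slice 7: Δl = 1.3/cos37.1° = 1.630 m; N'_7 = 12·cos37.1° − 0·1.630 = 9.6; c'Δl = 5.22; W sinα = 7.2
Σc'Δl = 44.6 kN/m; ΣN' = 340.7 kN/m; ΣW sinα = 89.5 kN/m
Resisting = 44.6 + 340.7·tan22.2° = 44.6 + 139.1 = 183.7 kN/m
FS = 183.7 / 89.5 = 2.052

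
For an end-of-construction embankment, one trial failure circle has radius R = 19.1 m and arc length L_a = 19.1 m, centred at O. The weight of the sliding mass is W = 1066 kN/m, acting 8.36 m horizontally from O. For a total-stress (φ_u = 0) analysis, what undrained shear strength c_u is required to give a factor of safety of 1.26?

FS = c_u·L_a·R / (W·d), so c_u = FS·W·d / (L_a·R).
c_u = 1.26·1066·8.36 / (19.10·19.1) = 11228.8 / 364.81 = 30.78 kPa

c_u = 30.8 kPa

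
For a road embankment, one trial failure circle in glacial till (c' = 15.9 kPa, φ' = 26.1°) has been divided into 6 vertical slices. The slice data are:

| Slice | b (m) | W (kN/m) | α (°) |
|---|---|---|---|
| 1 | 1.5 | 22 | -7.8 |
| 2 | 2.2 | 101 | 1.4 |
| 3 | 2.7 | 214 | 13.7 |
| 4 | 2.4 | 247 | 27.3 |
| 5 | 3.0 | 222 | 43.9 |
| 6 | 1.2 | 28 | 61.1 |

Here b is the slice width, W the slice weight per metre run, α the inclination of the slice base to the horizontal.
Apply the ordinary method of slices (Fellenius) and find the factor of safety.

Ordinary method of slices: FS = Σ[c'·Δl_i + (W_i cosα_i)·tanφ'] / Σ W_i sinα_i, with Δl_i = b_i / cosα_i.
Slice 1: Δl = 1.5/cos(-7.8°) = 1.514 m; N'_1 = 22·cos(-7.8°) = 21.8; c'Δl = 24.07; W sinα = -3.0
Slice 2: Δl = 2.2/cos1.4° = 2.201 m; N'_2 = 101·cos1.4° = 101.0; c'Δl = 34.99; W sinα = 2.5
Slice 3: Δl = 2.7/cos13.7° = 2.779 m; N'_3 = 214·cos13.7° = 207.9; c'Δl = 44.19; W sinα = 50.7
Slice 4: Δl = 2.4/cos27.3° = 2.701 m; N'_4 = 247·cos27.3° = 219.5; c'Δl = 42.94; W sinα = 113.3
Slice 5: Δl = 3.0/cos43.9° = 4.163 m; N'_5 = 222·cos43.9° = 160.0; c'Δl = 66.20; W sinα = 153.9
Slice 6: Δl = 1.2/cos61.1° = 2.483 m; N'_6 = 28·cos61.1° = 13.5; c'Δl = 39.48; W sinα = 24.5
Σc'Δl = 251.9 kN/m; ΣN' = 723.7 kN/m; ΣW sinα = 341.9 kN/m
Resisting = 251.9 + 723.7·tan26.1° = 251.9 + 354.5 = 606.4 kN/m
FS = 606.4 / 341.9 = 1.774

FS = 1.77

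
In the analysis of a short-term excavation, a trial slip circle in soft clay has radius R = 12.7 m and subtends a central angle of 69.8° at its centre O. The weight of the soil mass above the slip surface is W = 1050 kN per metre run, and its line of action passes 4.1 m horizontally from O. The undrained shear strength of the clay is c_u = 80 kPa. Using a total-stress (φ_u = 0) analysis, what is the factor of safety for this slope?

FS = 3.65

Taking moments about the centre O, the resisting moment is provided by the undrained shear strength acting along the arc:
Arc length L_a = R·θ = 12.7·(69.8°·π/180) = 12.7·1.2182 = 15.47 m
M_R = c_u·L_a·R = 80·15.47·12.7 = 15719.2 kN·m/m
M_D = W·d = 1050·4.1 = 4305.0 kN·m/m
FS = M_R / M_D = 15719.2 / 4305.0 = 3.651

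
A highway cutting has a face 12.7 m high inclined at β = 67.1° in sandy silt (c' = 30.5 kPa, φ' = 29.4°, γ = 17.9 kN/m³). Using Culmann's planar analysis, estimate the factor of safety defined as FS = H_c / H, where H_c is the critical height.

FS = 2.06

H_c = (4c'/γ) · sinβ cosφ' / [1 − cos(β − φ')]
    = (4·30.5/17.9) · sin67.1°·cos29.4° / [1 − cos37.7°]
    = 6.816 · 0.8025 / 0.2088 = 26.20 m
FS = H_c / H = 26.20 / 12.7 = 2.063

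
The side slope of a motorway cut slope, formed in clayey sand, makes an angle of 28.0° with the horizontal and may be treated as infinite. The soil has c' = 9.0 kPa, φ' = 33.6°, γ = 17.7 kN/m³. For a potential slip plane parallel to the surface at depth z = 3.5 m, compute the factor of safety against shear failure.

For an infinite slope with a slip plane parallel to the surface (no pore pressure): FS = [c' + γz cos²β tanφ'] / [γz sinβ cosβ].
γz = 17.7·3.5 = 61.95 kN/m²
Numerator = 9.0 + 61.95·cos²28.0°·tan33.6° = 9.0 + 61.95·0.7796·0.6644 = 41.088 kPa
Denominator = 61.95·sin28.0°·cos28.0° = 61.95·0.4695·0.8829 = 25.679 kPa
FS = 41.088 / 25.679 = 1.600

FS = 1.60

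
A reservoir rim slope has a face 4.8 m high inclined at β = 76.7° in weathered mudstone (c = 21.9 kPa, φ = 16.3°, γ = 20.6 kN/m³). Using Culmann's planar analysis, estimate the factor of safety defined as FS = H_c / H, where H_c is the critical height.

FS = 1.64

H_c = (4c/γ) · sinβ cosφ / [1 − cos(β − φ)]
    = (4·21.9/20.6) · sin76.7°·cos16.3° / [1 − cos60.4°]
    = 4.252 · 0.9341 / 0.5061 = 7.85 m
FS = H_c / H = 7.85 / 4.8 = 1.635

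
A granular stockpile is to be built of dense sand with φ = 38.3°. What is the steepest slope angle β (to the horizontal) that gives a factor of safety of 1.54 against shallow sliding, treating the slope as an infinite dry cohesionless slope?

β = 27.1°

For an infinite dry cohesionless slope FS = tanφ/tanβ, so tanβ = tanφ / FS.
tanβ = tan38.3° / 1.54 = 0.7898 / 1.54 = 0.5128
β = arctan(0.5128) = 27.15°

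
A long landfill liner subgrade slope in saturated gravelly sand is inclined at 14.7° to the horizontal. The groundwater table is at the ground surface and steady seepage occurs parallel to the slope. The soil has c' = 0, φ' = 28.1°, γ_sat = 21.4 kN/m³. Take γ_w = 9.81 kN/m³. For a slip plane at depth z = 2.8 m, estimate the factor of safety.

FS = 1.10

With seepage parallel to the slope and the water table at the surface, the effective normal stress on the slip plane uses the buoyant unit weight γ' = γ_sat − γ_w while the driving shear stress uses γ_sat:
FS = [c' + γ' z cos²β tanφ'] / [γ_sat z sinβ cosβ]
(For c' = 0 this reduces to FS = (γ'/γ_sat)·tanφ'/tanβ.)
γ' = 21.4 − 9.81 = 11.59 kN/m³
Numerator = 0.0 + 11.59·2.8·cos²14.7°·tan28.1° = 0.0 + 11.59·2.8·0.9356·0.5340 = 16.212 kPa
Denominator = 21.4·2.8·sin14.7°·cos14.7° = 21.4·2.8·0.2538·0.9673 = 14.707 kPa
FS = 16.212 / 14.707 = 1.102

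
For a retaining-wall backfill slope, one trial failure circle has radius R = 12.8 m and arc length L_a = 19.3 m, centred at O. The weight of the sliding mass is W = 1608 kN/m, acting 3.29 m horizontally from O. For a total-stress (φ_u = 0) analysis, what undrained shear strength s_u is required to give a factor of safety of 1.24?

FS = s_u·L_a·R / (W·d), so s_u = FS·W·d / (L_a·R).
s_u = 1.24·1608·3.29 / (19.30·12.8) = 6560.0 / 247.04 = 26.55 kPa

s_u = 26.6 kPa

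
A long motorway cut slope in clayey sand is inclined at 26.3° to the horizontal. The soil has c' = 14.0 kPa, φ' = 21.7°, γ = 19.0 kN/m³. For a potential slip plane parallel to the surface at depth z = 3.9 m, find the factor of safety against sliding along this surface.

FS = 1.28

For an infinite slope with a slip plane parallel to the surface (no pore pressure): FS = [c' + γz cos²β tanφ'] / [γz sinβ cosβ].
γz = 19.0·3.9 = 74.10 kN/m²
Numerator = 14.0 + 74.10·cos²26.3°·tan21.7° = 14.0 + 74.10·0.8037·0.3979 = 37.699 kPa
Denominator = 74.10·sin26.3°·cos26.3° = 74.10·0.4431·0.8965 = 29.433 kPa
FS = 37.699 / 29.433 = 1.281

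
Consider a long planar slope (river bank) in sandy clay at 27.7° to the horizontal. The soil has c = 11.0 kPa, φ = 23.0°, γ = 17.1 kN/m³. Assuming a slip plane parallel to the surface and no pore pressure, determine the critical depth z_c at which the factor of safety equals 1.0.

Setting FS = 1.00 in FS = [c + γz cos²β tanφ] / [γz sinβ cosβ] and solving for z:
z = c / [γ cosβ (FS·sinβ − cosβ·tanφ)]
  = 11.0 / [17.1·cos27.7°·(1.00·sin27.7° − cos27.7°·tan23.0°)]
  = 11.0 / [17.1·0.8854·(1.00·0.4648 − 0.8854·0.4245)]
  = 11.0 / 1.3477 = 8.162 m

z_c = 8.16 m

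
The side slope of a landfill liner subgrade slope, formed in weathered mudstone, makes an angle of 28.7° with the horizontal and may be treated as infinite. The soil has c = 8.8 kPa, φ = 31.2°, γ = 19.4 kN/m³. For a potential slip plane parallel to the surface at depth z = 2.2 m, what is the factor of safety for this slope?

FS = 1.60

For an infinite slope with a slip plane parallel to the surface (no pore pressure): FS = [c + γz cos²β tanφ] / [γz sinβ cosβ].
γz = 19.4·2.2 = 42.68 kN/m²
Numerator = 8.8 + 42.68·cos²28.7°·tan31.2° = 8.8 + 42.68·0.7694·0.6056 = 28.687 kPa
Denominator = 42.68·sin28.7°·cos28.7° = 42.68·0.4802·0.8771 = 17.978 kPa
FS = 28.687 / 17.978 = 1.596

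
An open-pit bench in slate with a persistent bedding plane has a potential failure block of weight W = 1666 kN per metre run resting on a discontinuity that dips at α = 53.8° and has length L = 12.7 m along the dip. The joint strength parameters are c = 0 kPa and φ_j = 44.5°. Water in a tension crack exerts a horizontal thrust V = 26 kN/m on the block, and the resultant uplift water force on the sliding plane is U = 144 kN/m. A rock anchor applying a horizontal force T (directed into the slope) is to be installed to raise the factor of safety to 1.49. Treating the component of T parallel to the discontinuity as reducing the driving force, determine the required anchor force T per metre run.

T = 730 kN/m

Resolving forces along and normal to the sliding plane, with the horizontal anchor force T adding T·sinα to the effective normal force and T·cosα acting up the plane against the driving force:
FS = [cL + (W cosα − U − V sinα + T sinα) tanφ_j] / [W sinα + V cosα − T cosα]
Without the anchor: N' = 819.0 kN/m, driving T_d = 1359.8 kN/m, resisting R = 0·12.7 + 819.0·tan44.5° = 804.8 kN/m, FS = 0.59.
Setting FS = 1.49 and solving for T:
1.49·(1359.8 − T cos53.8°) = 804.8 + T sin53.8°·tan44.5°
T·(sin53.8°·tan44.5° + 1.49·cos53.8°) = 1.49·1359.8 − 804.8
T·(0.8070·0.9827 + 1.49·0.5906) = 2026.0 − 804.8 = 1221.2
T·1.6730 = 1221.2
T = 730.0 kN/m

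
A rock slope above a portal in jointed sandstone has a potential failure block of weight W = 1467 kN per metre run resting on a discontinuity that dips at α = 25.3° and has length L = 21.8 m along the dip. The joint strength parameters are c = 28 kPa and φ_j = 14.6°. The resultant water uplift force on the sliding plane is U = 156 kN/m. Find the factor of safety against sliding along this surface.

Resolving the block weight along and normal to the plane and applying the Mohr–Coulomb strength on the joint:
N' = W cosα − U = 1467·cos25.3° − 156 = 1170.3 kN/m
Driving force T = W sinα = 1467·sin25.3° = 626.9 kN/m
Resisting force R = c·L + N'·tanφ_j = 28·21.8 + 1170.3·tan14.6° = 610.4 + 304.8 = 915.2 kN/m
FS = R / T = 915.2 / 626.9 = 1.460

FS = 1.46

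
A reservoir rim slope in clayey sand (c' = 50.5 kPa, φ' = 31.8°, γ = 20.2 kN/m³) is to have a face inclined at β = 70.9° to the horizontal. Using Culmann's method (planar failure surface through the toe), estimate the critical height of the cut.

Culmann's analysis gives the critical failure plane at α_cr = (β + φ')/2 = (70.9 + 31.8)/2 = 51.4°, and the critical height
H_c = (4c'/γ) · sinβ cosφ' / [1 − cos(β − φ')]
    = (4·50.5/20.2) · sin70.9°·cos31.8° / [1 − cos(39.1°)]
    = 10.000 · 0.9449·0.8499 / [1 − 0.7760]
    = 10.000 · 0.8031 / 0.2240
    = 35.86 m

H_c = 35.86 m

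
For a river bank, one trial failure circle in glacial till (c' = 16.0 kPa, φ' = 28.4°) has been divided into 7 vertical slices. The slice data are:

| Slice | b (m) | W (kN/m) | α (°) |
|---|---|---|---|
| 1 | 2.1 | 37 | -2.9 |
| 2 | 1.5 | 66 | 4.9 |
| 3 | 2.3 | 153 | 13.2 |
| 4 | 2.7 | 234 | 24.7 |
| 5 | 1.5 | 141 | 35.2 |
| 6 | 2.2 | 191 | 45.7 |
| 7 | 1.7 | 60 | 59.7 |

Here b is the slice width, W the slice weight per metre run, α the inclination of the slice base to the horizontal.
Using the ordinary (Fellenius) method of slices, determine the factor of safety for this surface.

FS = 1.67

Ordinary method of slices: FS = Σ[c'·Δl_i + (W_i cosα_i)·tanφ'] / Σ W_i sinα_i, with Δl_i = b_i / cosα_i.
Slice 1: Δl = 2.1/cos(-2.9°) = 2.103 m; N'_1 = 37·cos(-2.9°) = 37.0; c'Δl = 33.64; W sinα = -1.9
Slice 2: Δl = 1.5/cos4.9° = 1.506 m; N'_2 = 66·cos4.9° = 65.8; c'Δl = 24.09; W sinα = 5.6
Slice 3: Δl = 2.3/cos13.2° = 2.362 m; N'_3 = 153·cos13.2° = 149.0; c'Δl = 37.80; W sinα = 34.9
Slice 4: Δl = 2.7/cos24.7° = 2.972 m; N'_4 = 234·cos24.7° = 212.6; c'Δl = 47.55; W sinα = 97.8
Slice 5: Δl = 1.5/cos35.2° = 1.836 m; N'_5 = 141·cos35.2° = 115.2; c'Δl = 29.37; W sinα = 81.3
Slice 6: Δl = 2.2/cos45.7° = 3.150 m; N'_6 = 191·cos45.7° = 133.4; c'Δl = 50.40; W sinα = 136.7
Slice 7: Δl = 1.7/cos59.7° = 3.369 m; N'_7 = 60·cos59.7° = 30.3; c'Δl = 53.91; W sinα = 51.8
Σc'Δl = 276.8 kN/m; ΣN' = 743.1 kN/m; ΣW sinα = 406.3 kN/m
Resisting = 276.8 + 743.1·tan28.4° = 276.8 + 401.8 = 678.6 kN/m
FS = 678.6 / 406.3 = 1.670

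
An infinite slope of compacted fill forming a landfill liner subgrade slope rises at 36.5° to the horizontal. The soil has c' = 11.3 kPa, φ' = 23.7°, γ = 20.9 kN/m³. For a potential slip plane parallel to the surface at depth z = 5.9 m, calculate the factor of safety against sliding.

FS = 0.78

For an infinite slope with a slip plane parallel to the surface (no pore pressure): FS = [c' + γz cos²β tanφ'] / [γz sinβ cosβ].
γz = 20.9·5.9 = 123.31 kN/m²
Numerator = 11.3 + 123.31·cos²36.5°·tan23.7° = 11.3 + 123.31·0.6462·0.4390 = 46.278 kPa
Denominator = 123.31·sin36.5°·cos36.5° = 123.31·0.5948·0.8039 = 58.961 kPa
FS = 46.278 / 58.961 = 0.785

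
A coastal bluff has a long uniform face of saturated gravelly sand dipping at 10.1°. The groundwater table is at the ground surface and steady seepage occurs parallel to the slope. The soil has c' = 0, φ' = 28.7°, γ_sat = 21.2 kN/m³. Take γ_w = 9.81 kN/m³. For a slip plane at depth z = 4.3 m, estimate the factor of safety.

With seepage parallel to the slope and the water table at the surface, the effective normal stress on the slip plane uses the buoyant unit weight γ' = γ_sat − γ_w while the driving shear stress uses γ_sat:
FS = [c' + γ' z cos²β tanφ'] / [γ_sat z sinβ cosβ]
(For c' = 0 this reduces to FS = (γ'/γ_sat)·tanφ'/tanβ.)
γ' = 21.2 − 9.81 = 11.39 kN/m³
Numerator = 0.0 + 11.39·4.3·cos²10.1°·tan28.7° = 0.0 + 11.39·4.3·0.9692·0.5475 = 25.989 kPa
Denominator = 21.2·4.3·sin10.1°·cos10.1° = 21.2·4.3·0.1754·0.9845 = 15.739 kPa
FS = 25.989 / 15.739 = 1.651

FS = 1.65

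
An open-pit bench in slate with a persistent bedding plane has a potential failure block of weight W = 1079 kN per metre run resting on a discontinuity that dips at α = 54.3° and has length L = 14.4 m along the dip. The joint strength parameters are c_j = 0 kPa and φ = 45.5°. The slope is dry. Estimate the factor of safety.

FS = 0.73

Resolving the block weight along and normal to the plane and applying the Mohr–Coulomb strength on the joint:
N' = W cosα = 1079·cos54.3° = 629.6 kN/m
Driving force T = W sinα = 1079·sin54.3° = 876.2 kN/m
Resisting force R = c_j·L + N'·tanφ = 0·14.4 + 629.6·tan45.5° = 0.0 + 640.7 = 640.7 kN/m
FS = R / T = 640.7 / 876.2 = 0.731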